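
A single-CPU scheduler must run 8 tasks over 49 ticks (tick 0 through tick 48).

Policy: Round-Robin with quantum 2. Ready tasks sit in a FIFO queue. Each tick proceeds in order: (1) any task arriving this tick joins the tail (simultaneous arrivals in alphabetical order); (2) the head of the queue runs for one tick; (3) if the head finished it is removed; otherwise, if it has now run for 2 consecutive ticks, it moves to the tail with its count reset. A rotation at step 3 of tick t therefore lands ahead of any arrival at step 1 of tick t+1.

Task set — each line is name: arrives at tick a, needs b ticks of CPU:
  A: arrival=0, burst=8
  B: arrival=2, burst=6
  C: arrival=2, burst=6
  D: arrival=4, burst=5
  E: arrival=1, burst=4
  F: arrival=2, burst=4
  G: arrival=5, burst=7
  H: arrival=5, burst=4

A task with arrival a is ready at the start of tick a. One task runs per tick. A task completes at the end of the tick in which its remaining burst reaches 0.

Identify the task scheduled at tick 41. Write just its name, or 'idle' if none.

t=0: queue=[A] q_used=0 → run A
t=1: queue=[A,E] q_used=1 → run A
t=2: queue=[E,A,B,C,F] q_used=0 → run E
t=3: queue=[E,A,B,C,F] q_used=1 → run E
t=4: queue=[A,B,C,F,E,D] q_used=0 → run A
t=5: queue=[A,B,C,F,E,D,G,H] q_used=1 → run A
t=6: queue=[B,C,F,E,D,G,H,A] q_used=0 → run B
t=7: queue=[B,C,F,E,D,G,H,A] q_used=1 → run B
t=8: queue=[C,F,E,D,G,H,A,B] q_used=0 → run C
t=9: queue=[C,F,E,D,G,H,A,B] q_used=1 → run C
t=10: queue=[F,E,D,G,H,A,B,C] q_used=0 → run F
t=11: queue=[F,E,D,G,H,A,B,C] q_used=1 → run F
t=12: queue=[E,D,G,H,A,B,C,F] q_used=0 → run E
t=13: queue=[E,D,G,H,A,B,C,F] q_used=1 → run E
t=14: queue=[D,G,H,A,B,C,F] q_used=0 → run D
t=15: queue=[D,G,H,A,B,C,F] q_used=1 → run D
t=16: queue=[G,H,A,B,C,F,D] q_used=0 → run G
t=17: queue=[G,H,A,B,C,F,D] q_used=1 → run G
t=18: queue=[H,A,B,C,F,D,G] q_used=0 → run H
t=19: queue=[H,A,B,C,F,D,G] q_used=1 → run H
t=20: queue=[A,B,C,F,D,G,H] q_used=0 → run A
t=21: queue=[A,B,C,F,D,G,H] q_used=1 → run A
t=22: queue=[B,C,F,D,G,H,A] q_used=0 → run B
t=23: queue=[B,C,F,D,G,H,A] q_used=1 → run B
t=24: queue=[C,F,D,G,H,A,B] q_used=0 → run C
t=25: queue=[C,F,D,G,H,A,B] q_used=1 → run C
t=26: queue=[F,D,G,H,A,B,C] q_used=0 → run F
t=27: queue=[F,D,G,H,A,B,C] q_used=1 → run F
t=28: queue=[D,G,H,A,B,C] q_used=0 → run D
t=29: queue=[D,G,H,A,B,C] q_used=1 → run D
t=30: queue=[G,H,A,B,C,D] q_used=0 → run G
t=31: queue=[G,H,A,B,C,D] q_used=1 → run G
t=32: queue=[H,A,B,C,D,G] q_used=0 → run H
t=33: queue=[H,A,B,C,D,G] q_used=1 → run H
t=34: queue=[A,B,C,D,G] q_used=0 → run A
t=35: queue=[A,B,C,D,G] q_used=1 → run A
t=36: queue=[B,C,D,G] q_used=0 → run B
t=37: queue=[B,C,D,G] q_used=1 → run B
t=38: queue=[C,D,G] q_used=0 → run C
t=39: queue=[C,D,G] q_used=1 → run C
t=40: queue=[D,G] q_used=0 → run D
t=41: queue=[G] q_used=0 → run G
t=42: queue=[G] q_used=1 → run G
t=43: queue=[G] q_used=0 → run G
t=44: (idle)
t=45: (idle)
t=46: (idle)
t=47: (idle)
t=48: (idle)

running at tick 41 = G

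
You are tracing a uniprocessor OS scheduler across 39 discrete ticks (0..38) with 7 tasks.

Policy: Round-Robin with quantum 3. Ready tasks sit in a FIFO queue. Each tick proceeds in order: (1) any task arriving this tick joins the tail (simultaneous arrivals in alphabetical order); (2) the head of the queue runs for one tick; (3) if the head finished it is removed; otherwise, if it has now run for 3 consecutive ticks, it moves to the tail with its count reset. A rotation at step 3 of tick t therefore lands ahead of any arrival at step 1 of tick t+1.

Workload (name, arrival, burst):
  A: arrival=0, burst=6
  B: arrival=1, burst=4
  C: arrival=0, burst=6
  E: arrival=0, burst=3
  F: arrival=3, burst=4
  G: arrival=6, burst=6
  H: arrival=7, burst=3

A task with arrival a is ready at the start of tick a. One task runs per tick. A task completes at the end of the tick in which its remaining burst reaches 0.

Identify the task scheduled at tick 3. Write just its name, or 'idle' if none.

t=0: queue=[A,C,E] q_used=0 → run A
t=1: queue=[A,C,E,B] q_used=1 → run A
t=2: queue=[A,C,E,B] q_used=2 → run A
t=3: queue=[C,E,B,A,F] q_used=0 → run C
t=4: queue=[C,E,B,A,F] q_used=1 → run C
t=5: queue=[C,E,B,A,F] q_used=2 → run C
t=6: queue=[E,B,A,F,C,G] q_used=0 → run E
t=7: queue=[E,B,A,F,C,G,H] q_used=1 → run E
t=8: queue=[E,B,A,F,C,G,H] q_used=2 → run E
t=9: queue=[B,A,F,C,G,H] q_used=0 → run B
t=10: queue=[B,A,F,C,G,H] q_used=1 → run B
t=11: queue=[B,A,F,C,G,H] q_used=2 → run B
t=12: queue=[A,F,C,G,H,B] q_used=0 → run A
t=13: queue=[A,F,C,G,H,B] q_used=1 → run A
t=14: queue=[A,F,C,G,H,B] q_used=2 → run A
t=15: queue=[F,C,G,H,B] q_used=0 → run F
t=16: queue=[F,C,G,H,B] q_used=1 → run F
t=17: queue=[F,C,G,H,B] q_used=2 → run F
t=18: queue=[C,G,H,B,F] q_used=0 → run C
t=19: queue=[C,G,H,B,F] q_used=1 → run C
t=20: queue=[C,G,H,B,F] q_used=2 → run C
t=21: queue=[G,H,B,F] q_used=0 → run G
t=22: queue=[G,H,B,F] q_used=1 → run G
t=23: queue=[G,H,B,F] q_used=2 → run G
t=24: queue=[H,B,F,G] q_used=0 → run H
t=25: queue=[H,B,F,G] q_used=1 → run H
t=26: queue=[H,B,F,G] q_used=2 → run H
t=27: queue=[B,F,G] q_used=0 → run B
t=28: queue=[F,G] q_used=0 → run F
t=29: queue=[G] q_used=0 → run G
t=30: queue=[G] q_used=1 → run G
t=31: queue=[G] q_used=2 → run G
t=32: (idle)
t=33: (idle)
t=34: (idle)
t=35: (idle)
t=36: (idle)
t=37: (idle)
t=38: (idle)

running at tick 3 = C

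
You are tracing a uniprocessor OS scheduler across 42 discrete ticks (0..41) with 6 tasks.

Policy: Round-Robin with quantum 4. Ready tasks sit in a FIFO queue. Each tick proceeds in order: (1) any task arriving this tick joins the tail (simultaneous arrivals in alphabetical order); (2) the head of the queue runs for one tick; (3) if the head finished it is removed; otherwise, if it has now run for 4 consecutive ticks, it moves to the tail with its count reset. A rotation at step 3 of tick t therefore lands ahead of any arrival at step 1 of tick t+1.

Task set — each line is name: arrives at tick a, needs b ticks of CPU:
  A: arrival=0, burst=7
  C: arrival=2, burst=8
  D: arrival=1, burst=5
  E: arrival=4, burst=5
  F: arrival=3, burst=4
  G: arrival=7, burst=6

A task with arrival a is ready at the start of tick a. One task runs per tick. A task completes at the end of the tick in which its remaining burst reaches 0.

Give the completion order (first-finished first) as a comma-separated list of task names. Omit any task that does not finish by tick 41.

completion order = F, A, D, C, E, G

t=0: queue=[A] q_used=0 → run A
t=1: queue=[A,D] q_used=1 → run A
t=2: queue=[A,D,C] q_used=2 → run A
t=3: queue=[A,D,C,F] q_used=3 → run A
t=4: queue=[D,C,F,A,E] q_used=0 → run D
t=5: queue=[D,C,F,A,E] q_used=1 → run D
t=6: queue=[D,C,F,A,E] q_used=2 → run D
t=7: queue=[D,C,F,A,E,G] q_used=3 → run D
t=8: queue=[C,F,A,E,G,D] q_used=0 → run C
t=9: queue=[C,F,A,E,G,D] q_used=1 → run C
t=10: queue=[C,F,A,E,G,D] q_used=2 → run C
t=11: queue=[C,F,A,E,G,D] q_used=3 → run C
t=12: queue=[F,A,E,G,D,C] q_used=0 → run F
t=13: queue=[F,A,E,G,D,C] q_used=1 → run F
t=14: queue=[F,A,E,G,D,C] q_used=2 → run F
t=15: queue=[F,A,E,G,D,C] q_used=3 → run F
t=16: queue=[A,E,G,D,C] q_used=0 → run A
t=17: queue=[A,E,G,D,C] q_used=1 → run A
t=18: queue=[A,E,G,D,C] q_used=2 → run A
t=19: queue=[E,G,D,C] q_used=0 → run E
t=20: queue=[E,G,D,C] q_used=1 → run E
t=21: queue=[E,G,D,C] q_used=2 → run E
t=22: queue=[E,G,D,C] q_used=3 → run E
t=23: queue=[G,D,C,E] q_used=0 → run G
t=24: queue=[G,D,C,E] q_used=1 → run G
t=25: queue=[G,D,C,E] q_used=2 → run G
t=26: queue=[G,D,C,E] q_used=3 → run G
t=27: queue=[D,C,E,G] q_used=0 → run D
t=28: queue=[C,E,G] q_used=0 → run C
t=29: queue=[C,E,G] q_used=1 → run C
t=30: queue=[C,E,G] q_used=2 → run C
t=31: queue=[C,E,G] q_used=3 → run C
t=32: queue=[E,G] q_used=0 → run E
t=33: queue=[G] q_used=0 → run G
t=34: queue=[G] q_used=1 → run G
t=35: (idle)
t=36: (idle)
t=37: (idle)
t=38: (idle)
t=39: (idle)
t=40: (idle)
t=41: (idle)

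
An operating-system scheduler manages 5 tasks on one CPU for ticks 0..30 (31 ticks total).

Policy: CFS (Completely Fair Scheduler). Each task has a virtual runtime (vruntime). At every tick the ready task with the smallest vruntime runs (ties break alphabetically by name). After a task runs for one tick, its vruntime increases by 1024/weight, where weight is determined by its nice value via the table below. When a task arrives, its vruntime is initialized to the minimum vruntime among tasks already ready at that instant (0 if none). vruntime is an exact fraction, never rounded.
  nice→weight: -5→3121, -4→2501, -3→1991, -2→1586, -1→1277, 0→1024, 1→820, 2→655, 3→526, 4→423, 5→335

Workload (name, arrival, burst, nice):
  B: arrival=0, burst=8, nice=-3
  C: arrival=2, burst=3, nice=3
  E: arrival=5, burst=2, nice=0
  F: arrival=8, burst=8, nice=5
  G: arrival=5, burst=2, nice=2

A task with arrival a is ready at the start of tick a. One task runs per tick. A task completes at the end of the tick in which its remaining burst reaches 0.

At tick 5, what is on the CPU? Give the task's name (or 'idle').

t=0: vr[B=0] → run B
t=1: vr[B=1024/1991] → run B
t=2: vr[B=2048/1991 C=2048/1991] → run B
t=3: vr[B=3072/1991 C=2048/1991] → run C
t=4: vr[B=3072/1991 C=1558016/523633] → run B
t=5: vr[B=4096/1991 C=1558016/523633 E=4096/1991 G=4096/1991] → run B
t=6: vr[B=5120/1991 C=1558016/523633 E=4096/1991 G=4096/1991] → run E
t=7: vr[B=5120/1991 C=1558016/523633 E=6087/1991 G=4096/1991] → run G
t=8: vr[B=5120/1991 C=1558016/523633 E=6087/1991 F=5120/1991 G=4721664/1304105] → run B
t=9: vr[B=6144/1991 C=1558016/523633 E=6087/1991 F=5120/1991 G=4721664/1304105] → run F
t=10: vr[B=6144/1991 C=1558016/523633 E=6087/1991 F=3753984/666985 G=4721664/1304105] → run C
t=11: vr[B=6144/1991 C=2577408/523633 E=6087/1991 F=3753984/666985 G=4721664/1304105] → run E
t=12: vr[B=6144/1991 C=2577408/523633 F=3753984/666985 G=4721664/1304105] → run B
t=13: vr[B=7168/1991 C=2577408/523633 F=3753984/666985 G=4721664/1304105] → run B
t=14: vr[C=2577408/523633 F=3753984/666985 G=4721664/1304105] → run G
t=15: vr[C=2577408/523633 F=3753984/666985] → run C
t=16: vr[F=3753984/666985] → run F
t=17: vr[F=5792768/666985] → run F
t=18: vr[F=7831552/666985] → run F
t=19: vr[F=9870336/666985] → run F
t=20: vr[F=2381824/133397] → run F
t=21: vr[F=13947904/666985] → run F
t=22: vr[F=15986688/666985] → run F
t=23: (idle)
t=24: (idle)
t=25: (idle)
t=26: (idle)
t=27: (idle)
t=28: (idle)
t=29: (idle)
t=30: (idle)

running at tick 5 = B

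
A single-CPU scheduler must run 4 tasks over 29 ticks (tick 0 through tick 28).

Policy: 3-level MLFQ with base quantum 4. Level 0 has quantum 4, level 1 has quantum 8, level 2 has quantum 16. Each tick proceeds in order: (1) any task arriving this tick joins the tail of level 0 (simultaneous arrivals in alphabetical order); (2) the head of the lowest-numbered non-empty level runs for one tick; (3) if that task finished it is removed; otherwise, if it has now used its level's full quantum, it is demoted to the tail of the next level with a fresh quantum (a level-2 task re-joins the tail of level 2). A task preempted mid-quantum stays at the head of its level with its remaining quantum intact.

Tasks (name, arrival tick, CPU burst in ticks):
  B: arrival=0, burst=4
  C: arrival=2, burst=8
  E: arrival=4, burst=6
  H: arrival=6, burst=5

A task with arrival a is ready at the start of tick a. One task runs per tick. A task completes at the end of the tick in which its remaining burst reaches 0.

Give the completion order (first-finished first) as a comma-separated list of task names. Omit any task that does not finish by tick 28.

completion order = B, C, E, H

t=0: L0/L1/L2 = B/-/- → run B
t=1: L0/L1/L2 = B/-/- → run B
t=2: L0/L1/L2 = BC/-/- → run B
t=3: L0/L1/L2 = BC/-/- → run B
t=4: L0/L1/L2 = CE/-/- → run C
t=5: L0/L1/L2 = CE/-/- → run C
t=6: L0/L1/L2 = CEH/-/- → run C
t=7: L0/L1/L2 = CEH/-/- → run C
t=8: L0/L1/L2 = EH/C/- → run E
t=9: L0/L1/L2 = EH/C/- → run E
t=10: L0/L1/L2 = EH/C/- → run E
t=11: L0/L1/L2 = EH/C/- → run E
t=12: L0/L1/L2 = H/CE/- → run H
t=13: L0/L1/L2 = H/CE/- → run H
t=14: L0/L1/L2 = H/CE/- → run H
t=15: L0/L1/L2 = H/CE/- → run H
t=16: L0/L1/L2 = -/CEH/- → run C
t=17: L0/L1/L2 = -/CEH/- → run C
t=18: L0/L1/L2 = -/CEH/- → run C
t=19: L0/L1/L2 = -/CEH/- → run C
t=20: L0/L1/L2 = -/EH/- → run E
t=21: L0/L1/L2 = -/EH/- → run E
t=22: L0/L1/L2 = -/H/- → run H
t=23: (idle)
t=24: (idle)
t=25: (idle)
t=26: (idle)
t=27: (idle)
t=28: (idle)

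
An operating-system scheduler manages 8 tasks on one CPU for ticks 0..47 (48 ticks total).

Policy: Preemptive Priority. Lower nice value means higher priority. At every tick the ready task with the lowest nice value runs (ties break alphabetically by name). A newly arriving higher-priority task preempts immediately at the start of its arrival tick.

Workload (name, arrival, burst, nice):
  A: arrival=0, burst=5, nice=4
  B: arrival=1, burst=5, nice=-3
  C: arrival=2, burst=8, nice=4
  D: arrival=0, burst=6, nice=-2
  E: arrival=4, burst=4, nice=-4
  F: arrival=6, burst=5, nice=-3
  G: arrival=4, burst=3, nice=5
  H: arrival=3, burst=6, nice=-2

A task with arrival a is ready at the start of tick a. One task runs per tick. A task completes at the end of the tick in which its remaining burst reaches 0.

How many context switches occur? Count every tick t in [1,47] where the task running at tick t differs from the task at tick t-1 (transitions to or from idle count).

t=0: ready={A,D} → run D
t=1: ready={A,B,D} → run B
t=2: ready={A,B,C,D} → run B
t=3: ready={A,B,C,D,H} → run B
t=4: ready={A,B,C,D,E,G,H} → run E
t=5: ready={A,B,C,D,E,G,H} → run E
t=6: ready={A,B,C,D,E,F,G,H} → run E
t=7: ready={A,B,C,D,E,F,G,H} → run E
t=8: ready={A,B,C,D,F,G,H} → run B
t=9: ready={A,B,C,D,F,G,H} → run B
t=10: ready={A,C,D,F,G,H} → run F
t=11: ready={A,C,D,F,G,H} → run F
t=12: ready={A,C,D,F,G,H} → run F
t=13: ready={A,C,D,F,G,H} → run F
t=14: ready={A,C,D,F,G,H} → run F
t=15: ready={A,C,D,G,H} → run D
t=16: ready={A,C,D,G,H} → run D
t=17: ready={A,C,D,G,H} → run D
t=18: ready={A,C,D,G,H} → run D
t=19: ready={A,C,D,G,H} → run D
t=20: ready={A,C,G,H} → run H
t=21: ready={A,C,G,H} → run H
t=22: ready={A,C,G,H} → run H
t=23: ready={A,C,G,H} → run H
t=24: ready={A,C,G,H} → run H
t=25: ready={A,C,G,H} → run H
t=26: ready={A,C,G} → run A
t=27: ready={A,C,G} → run A
t=28: ready={A,C,G} → run A
t=29: ready={A,C,G} → run A
t=30: ready={A,C,G} → run A
t=31: ready={C,G} → run C
t=32: ready={C,G} → run C
t=33: ready={C,G} → run C
t=34: ready={C,G} → run C
t=35: ready={C,G} → run C
t=36: ready={C,G} → run C
t=37: ready={C,G} → run C
t=38: ready={C,G} → run C
t=39: ready={G} → run G
t=40: ready={G} → run G
t=41: ready={G} → run G
t=42: (idle)
t=43: (idle)
t=44: (idle)
t=45: (idle)
t=46: (idle)
t=47: (idle)

context switches = 10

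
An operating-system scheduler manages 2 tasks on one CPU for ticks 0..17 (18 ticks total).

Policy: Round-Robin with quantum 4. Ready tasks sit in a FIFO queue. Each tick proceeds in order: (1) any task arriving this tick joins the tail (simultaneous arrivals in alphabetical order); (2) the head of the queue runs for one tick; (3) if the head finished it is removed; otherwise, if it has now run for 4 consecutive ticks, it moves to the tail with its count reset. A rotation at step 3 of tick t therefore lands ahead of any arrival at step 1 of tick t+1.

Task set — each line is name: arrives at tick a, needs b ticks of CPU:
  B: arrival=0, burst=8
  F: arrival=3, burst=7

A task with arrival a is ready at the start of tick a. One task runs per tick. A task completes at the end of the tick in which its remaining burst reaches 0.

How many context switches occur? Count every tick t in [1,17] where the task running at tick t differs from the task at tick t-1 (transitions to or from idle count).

context switches = 4

t=0: queue=[B] q_used=0 → run B
t=1: queue=[B] q_used=1 → run B
t=2: queue=[B] q_used=2 → run B
t=3: queue=[B,F] q_used=3 → run B
t=4: queue=[F,B] q_used=0 → run F
t=5: queue=[F,B] q_used=1 → run F
t=6: queue=[F,B] q_used=2 → run F
t=7: queue=[F,B] q_used=3 → run F
t=8: queue=[B,F] q_used=0 → run B
t=9: queue=[B,F] q_used=1 → run B
t=10: queue=[B,F] q_used=2 → run B
t=11: queue=[B,F] q_used=3 → run B
t=12: queue=[F] q_used=0 → run F
t=13: queue=[F] q_used=1 → run F
t=14: queue=[F] q_used=2 → run F
t=15: (idle)
t=16: (idle)
t=17: (idle)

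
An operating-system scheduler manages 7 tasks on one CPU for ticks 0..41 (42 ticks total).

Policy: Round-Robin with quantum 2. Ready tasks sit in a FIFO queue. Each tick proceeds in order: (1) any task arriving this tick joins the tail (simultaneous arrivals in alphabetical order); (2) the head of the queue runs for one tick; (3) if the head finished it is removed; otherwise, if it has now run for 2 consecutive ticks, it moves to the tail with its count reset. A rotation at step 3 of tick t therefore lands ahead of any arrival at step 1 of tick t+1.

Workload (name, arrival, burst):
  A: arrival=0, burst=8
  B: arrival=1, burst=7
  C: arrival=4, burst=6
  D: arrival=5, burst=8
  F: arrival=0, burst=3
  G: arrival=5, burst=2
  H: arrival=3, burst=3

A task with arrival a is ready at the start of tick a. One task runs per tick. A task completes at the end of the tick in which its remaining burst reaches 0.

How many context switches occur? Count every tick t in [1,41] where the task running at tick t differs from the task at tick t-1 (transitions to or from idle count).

t=0: queue=[A,F] q_used=0 → run A
t=1: queue=[A,F,B] q_used=1 → run A
t=2: queue=[F,B,A] q_used=0 → run F
t=3: queue=[F,B,A,H] q_used=1 → run F
t=4: queue=[B,A,H,F,C] q_used=0 → run B
t=5: queue=[B,A,H,F,C,D,G] q_used=1 → run B
t=6: queue=[A,H,F,C,D,G,B] q_used=0 → run A
t=7: queue=[A,H,F,C,D,G,B] q_used=1 → run A
t=8: queue=[H,F,C,D,G,B,A] q_used=0 → run H
t=9: queue=[H,F,C,D,G,B,A] q_used=1 → run H
t=10: queue=[F,C,D,G,B,A,H] q_used=0 → run F
t=11: queue=[C,D,G,B,A,H] q_used=0 → run C
t=12: queue=[C,D,G,B,A,H] q_used=1 → run C
t=13: queue=[D,G,B,A,H,C] q_used=0 → run D
t=14: queue=[D,G,B,A,H,C] q_used=1 → run D
t=15: queue=[G,B,A,H,C,D] q_used=0 → run G
t=16: queue=[G,B,A,H,C,D] q_used=1 → run G
t=17: queue=[B,A,H,C,D] q_used=0 → run B
t=18: queue=[B,A,H,C,D] q_used=1 → run B
t=19: queue=[A,H,C,D,B] q_used=0 → run A
t=20: queue=[A,H,C,D,B] q_used=1 → run A
t=21: queue=[H,C,D,B,A] q_used=0 → run H
t=22: queue=[C,D,B,A] q_used=0 → run C
t=23: queue=[C,D,B,A] q_used=1 → run C
t=24: queue=[D,B,A,C] q_used=0 → run D
t=25: queue=[D,B,A,C] q_used=1 → run D
t=26: queue=[B,A,C,D] q_used=0 → run B
t=27: queue=[B,A,C,D] q_used=1 → run B
t=28: queue=[A,C,D,B] q_used=0 → run A
t=29: queue=[A,C,D,B] q_used=1 → run A
t=30: queue=[C,D,B] q_used=0 → run C
t=31: queue=[C,D,B] q_used=1 → run C
t=32: queue=[D,B] q_used=0 → run D
t=33: queue=[D,B] q_used=1 → run D
t=34: queue=[B,D] q_used=0 → run B
t=35: queue=[D] q_used=0 → run D
t=36: queue=[D] q_used=1 → run D
t=37: (idle)
t=38: (idle)
t=39: (idle)
t=40: (idle)
t=41: (idle)

context switches = 20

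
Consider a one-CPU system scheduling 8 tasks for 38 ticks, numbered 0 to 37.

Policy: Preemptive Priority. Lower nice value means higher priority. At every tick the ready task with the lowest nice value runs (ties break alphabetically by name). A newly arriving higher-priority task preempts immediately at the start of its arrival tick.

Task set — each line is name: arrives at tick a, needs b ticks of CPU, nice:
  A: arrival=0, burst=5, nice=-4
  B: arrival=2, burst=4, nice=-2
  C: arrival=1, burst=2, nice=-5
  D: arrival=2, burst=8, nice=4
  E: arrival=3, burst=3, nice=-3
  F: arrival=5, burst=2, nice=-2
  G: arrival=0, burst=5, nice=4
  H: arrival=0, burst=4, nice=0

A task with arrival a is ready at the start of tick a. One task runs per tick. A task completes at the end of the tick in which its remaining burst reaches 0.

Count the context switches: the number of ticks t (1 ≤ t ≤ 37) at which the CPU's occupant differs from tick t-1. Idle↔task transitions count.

t=0: ready={A,G,H} → run A
t=1: ready={A,C,G,H} → run C
t=2: ready={A,B,C,D,G,H} → run C
t=3: ready={A,B,D,E,G,H} → run A
t=4: ready={A,B,D,E,G,H} → run A
t=5: ready={A,B,D,E,F,G,H} → run A
t=6: ready={A,B,D,E,F,G,H} → run A
t=7: ready={B,D,E,F,G,H} → run E
t=8: ready={B,D,E,F,G,H} → run E
t=9: ready={B,D,E,F,G,H} → run E
t=10: ready={B,D,F,G,H} → run B
t=11: ready={B,D,F,G,H} → run B
t=12: ready={B,D,F,G,H} → run B
t=13: ready={B,D,F,G,H} → run B
t=14: ready={D,F,G,H} → run F
t=15: ready={D,F,G,H} → run F
t=16: ready={D,G,H} → run H
t=17: ready={D,G,H} → run H
t=18: ready={D,G,H} → run H
t=19: ready={D,G,H} → run H
t=20: ready={D,G} → run D
t=21: ready={D,G} → run D
t=22: ready={D,G} → run D
t=23: ready={D,G} → run D
t=24: ready={D,G} → run D
t=25: ready={D,G} → run D
t=26: ready={D,G} → run D
t=27: ready={D,G} → run D
t=28: ready={G} → run G
t=29: ready={G} → run G
t=30: ready={G} → run G
t=31: ready={G} → run G
t=32: ready={G} → run G
t=33: (idle)
t=34: (idle)
t=35: (idle)
t=36: (idle)
t=37: (idle)

context switches = 9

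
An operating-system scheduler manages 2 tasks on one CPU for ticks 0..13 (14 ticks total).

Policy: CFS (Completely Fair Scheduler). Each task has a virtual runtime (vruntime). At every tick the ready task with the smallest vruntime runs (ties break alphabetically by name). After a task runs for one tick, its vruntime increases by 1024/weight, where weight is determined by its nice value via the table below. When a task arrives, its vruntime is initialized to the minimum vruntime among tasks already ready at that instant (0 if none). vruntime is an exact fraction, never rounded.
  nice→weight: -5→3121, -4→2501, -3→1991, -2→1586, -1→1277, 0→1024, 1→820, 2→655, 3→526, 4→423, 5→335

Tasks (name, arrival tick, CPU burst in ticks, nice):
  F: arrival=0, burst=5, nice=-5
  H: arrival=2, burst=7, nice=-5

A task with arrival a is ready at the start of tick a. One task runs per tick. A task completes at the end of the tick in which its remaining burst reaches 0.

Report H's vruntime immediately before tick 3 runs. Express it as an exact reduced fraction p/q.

vruntime(H, start of tick 3) = 2048/3121

t=0: vr[F=0] → run F
t=1: vr[F=1024/3121] → run F
t=2: vr[F=2048/3121 H=2048/3121] → run F
t=3: vr[F=3072/3121 H=2048/3121] → run H
t=4: vr[F=3072/3121 H=3072/3121] → run F
t=5: vr[F=4096/3121 H=3072/3121] → run H
t=6: vr[F=4096/3121 H=4096/3121] → run F
t=7: vr[H=4096/3121] → run H
t=8: vr[H=5120/3121] → run H
t=9: vr[H=6144/3121] → run H
t=10: vr[H=7168/3121] → run H
t=11: vr[H=8192/3121] → run H
t=12: (idle)
t=13: (idle)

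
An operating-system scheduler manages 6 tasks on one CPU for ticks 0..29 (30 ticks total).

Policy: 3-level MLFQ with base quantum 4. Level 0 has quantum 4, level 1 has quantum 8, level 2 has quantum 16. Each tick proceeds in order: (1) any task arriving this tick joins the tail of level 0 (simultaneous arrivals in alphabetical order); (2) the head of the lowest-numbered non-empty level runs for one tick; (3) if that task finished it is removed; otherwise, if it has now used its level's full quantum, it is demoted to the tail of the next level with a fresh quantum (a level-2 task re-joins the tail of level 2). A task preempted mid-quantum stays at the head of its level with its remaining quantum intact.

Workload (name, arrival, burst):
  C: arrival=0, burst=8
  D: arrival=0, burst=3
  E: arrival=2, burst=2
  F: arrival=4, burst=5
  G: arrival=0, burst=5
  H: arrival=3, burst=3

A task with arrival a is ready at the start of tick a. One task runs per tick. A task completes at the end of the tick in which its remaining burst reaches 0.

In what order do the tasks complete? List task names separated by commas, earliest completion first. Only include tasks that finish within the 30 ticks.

t=0: L0/L1/L2 = CDG/-/- → run C
t=1: L0/L1/L2 = CDG/-/- → run C
t=2: L0/L1/L2 = CDGE/-/- → run C
t=3: L0/L1/L2 = CDGEH/-/- → run C
t=4: L0/L1/L2 = DGEHF/C/- → run D
t=5: L0/L1/L2 = DGEHF/C/- → run D
t=6: L0/L1/L2 = DGEHF/C/- → run D
t=7: L0/L1/L2 = GEHF/C/- → run G
t=8: L0/L1/L2 = GEHF/C/- → run G
t=9: L0/L1/L2 = GEHF/C/- → run G
t=10: L0/L1/L2 = GEHF/C/- → run G
t=11: L0/L1/L2 = EHF/CG/- → run E
t=12: L0/L1/L2 = EHF/CG/- → run E
t=13: L0/L1/L2 = HF/CG/- → run H
t=14: L0/L1/L2 = HF/CG/- → run H
t=15: L0/L1/L2 = HF/CG/- → run H
t=16: L0/L1/L2 = F/CG/- → run F
t=17: L0/L1/L2 = F/CG/- → run F
t=18: L0/L1/L2 = F/CG/- → run F
t=19: L0/L1/L2 = F/CG/- → run F
t=20: L0/L1/L2 = -/CGF/- → run C
t=21: L0/L1/L2 = -/CGF/- → run C
t=22: L0/L1/L2 = -/CGF/- → run C
t=23: L0/L1/L2 = -/CGF/- → run C
t=24: L0/L1/L2 = -/GF/- → run G
t=25: L0/L1/L2 = -/F/- → run F
t=26: (idle)
t=27: (idle)
t=28: (idle)
t=29: (idle)

completion order = D, E, H, C, G, F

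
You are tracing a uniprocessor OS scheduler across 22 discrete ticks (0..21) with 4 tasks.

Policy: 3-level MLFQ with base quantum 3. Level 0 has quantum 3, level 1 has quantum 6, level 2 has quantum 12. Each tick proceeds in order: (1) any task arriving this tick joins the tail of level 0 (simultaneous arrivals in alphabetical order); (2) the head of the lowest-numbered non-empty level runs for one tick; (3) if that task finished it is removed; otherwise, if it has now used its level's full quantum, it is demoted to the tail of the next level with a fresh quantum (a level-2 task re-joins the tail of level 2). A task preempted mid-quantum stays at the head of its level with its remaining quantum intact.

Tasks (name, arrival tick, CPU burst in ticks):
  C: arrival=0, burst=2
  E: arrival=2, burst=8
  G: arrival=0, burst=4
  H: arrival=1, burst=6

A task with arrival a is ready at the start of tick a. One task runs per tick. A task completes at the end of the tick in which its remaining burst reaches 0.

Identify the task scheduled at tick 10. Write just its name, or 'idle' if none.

running at tick 10 = E

t=0: L0/L1/L2 = CG/-/- → run C
t=1: L0/L1/L2 = CGH/-/- → run C
t=2: L0/L1/L2 = GHE/-/- → run G
t=3: L0/L1/L2 = GHE/-/- → run G
t=4: L0/L1/L2 = GHE/-/- → run G
t=5: L0/L1/L2 = HE/G/- → run H
t=6: L0/L1/L2 = HE/G/- → run H
t=7: L0/L1/L2 = HE/G/- → run H
t=8: L0/L1/L2 = E/GH/- → run E
t=9: L0/L1/L2 = E/GH/- → run E
t=10: L0/L1/L2 = E/GH/- → run E
t=11: L0/L1/L2 = -/GHE/- → run G
t=12: L0/L1/L2 = -/HE/- → run H
t=13: L0/L1/L2 = -/HE/- → run H
t=14: L0/L1/L2 = -/HE/- → run H
t=15: L0/L1/L2 = -/E/- → run E
t=16: L0/L1/L2 = -/E/- → run E
t=17: L0/L1/L2 = -/E/- → run E
t=18: L0/L1/L2 = -/E/- → run E
t=19: L0/L1/L2 = -/E/- → run E
t=20: (idle)
t=21: (idle)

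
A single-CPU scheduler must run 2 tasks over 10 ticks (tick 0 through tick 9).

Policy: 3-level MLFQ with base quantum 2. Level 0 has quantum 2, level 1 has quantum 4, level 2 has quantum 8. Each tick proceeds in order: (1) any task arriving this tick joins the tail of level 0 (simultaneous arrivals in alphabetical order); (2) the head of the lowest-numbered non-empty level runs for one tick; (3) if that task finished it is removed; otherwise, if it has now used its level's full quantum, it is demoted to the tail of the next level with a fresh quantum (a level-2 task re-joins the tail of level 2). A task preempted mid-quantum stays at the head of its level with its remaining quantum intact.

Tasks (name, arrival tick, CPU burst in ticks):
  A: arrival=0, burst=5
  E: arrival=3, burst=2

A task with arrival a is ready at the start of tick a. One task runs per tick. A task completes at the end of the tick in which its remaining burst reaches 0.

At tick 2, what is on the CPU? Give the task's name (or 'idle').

running at tick 2 = A

t=0: L0/L1/L2 = A/-/- → run A
t=1: L0/L1/L2 = A/-/- → run A
t=2: L0/L1/L2 = -/A/- → run A
t=3: L0/L1/L2 = E/A/- → run E
t=4: L0/L1/L2 = E/A/- → run E
t=5: L0/L1/L2 = -/A/- → run A
t=6: L0/L1/L2 = -/A/- → run A
t=7: (idle)
t=8: (idle)
t=9: (idle)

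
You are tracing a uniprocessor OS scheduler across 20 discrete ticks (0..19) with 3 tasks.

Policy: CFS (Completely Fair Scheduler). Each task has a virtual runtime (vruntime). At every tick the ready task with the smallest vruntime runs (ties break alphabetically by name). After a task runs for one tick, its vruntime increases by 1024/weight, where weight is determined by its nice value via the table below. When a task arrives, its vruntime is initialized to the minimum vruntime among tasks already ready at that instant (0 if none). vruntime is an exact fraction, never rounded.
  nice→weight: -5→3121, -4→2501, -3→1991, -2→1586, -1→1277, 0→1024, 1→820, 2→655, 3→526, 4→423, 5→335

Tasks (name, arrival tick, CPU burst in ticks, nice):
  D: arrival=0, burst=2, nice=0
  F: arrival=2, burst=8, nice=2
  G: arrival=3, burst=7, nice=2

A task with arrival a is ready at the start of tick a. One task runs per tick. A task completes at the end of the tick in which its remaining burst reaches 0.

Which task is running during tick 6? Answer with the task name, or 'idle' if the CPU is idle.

running at tick 6 = G

t=0: vr[D=0] → run D
t=1: vr[D=1] → run D
t=2: vr[F=0] → run F
t=3: vr[F=1024/655 G=1024/655] → run F
t=4: vr[F=2048/655 G=1024/655] → run G
t=5: vr[F=2048/655 G=2048/655] → run F
t=6: vr[F=3072/655 G=2048/655] → run G
t=7: vr[F=3072/655 G=3072/655] → run F
t=8: vr[F=4096/655 G=3072/655] → run G
t=9: vr[F=4096/655 G=4096/655] → run F
t=10: vr[F=1024/131 G=4096/655] → run G
t=11: vr[F=1024/131 G=1024/131] → run F
t=12: vr[F=6144/655 G=1024/131] → run G
t=13: vr[F=6144/655 G=6144/655] → run F
t=14: vr[F=7168/655 G=6144/655] → run G
t=15: vr[F=7168/655 G=7168/655] → run F
t=16: vr[G=7168/655] → run G
t=17: (idle)
t=18: (idle)
t=19: (idle)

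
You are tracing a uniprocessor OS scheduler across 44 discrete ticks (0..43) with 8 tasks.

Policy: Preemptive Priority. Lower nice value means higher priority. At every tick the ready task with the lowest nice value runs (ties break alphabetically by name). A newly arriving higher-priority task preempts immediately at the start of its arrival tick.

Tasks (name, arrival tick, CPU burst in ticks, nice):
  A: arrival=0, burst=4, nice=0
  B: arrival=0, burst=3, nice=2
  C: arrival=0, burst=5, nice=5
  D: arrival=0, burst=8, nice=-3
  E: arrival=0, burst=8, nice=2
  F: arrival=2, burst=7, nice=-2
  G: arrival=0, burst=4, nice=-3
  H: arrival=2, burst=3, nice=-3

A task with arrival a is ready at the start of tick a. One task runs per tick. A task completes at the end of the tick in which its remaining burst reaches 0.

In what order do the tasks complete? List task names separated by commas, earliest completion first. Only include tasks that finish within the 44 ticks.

completion order = D, G, H, F, A, B, E, C

t=0: ready={A,B,C,D,E,G} → run D
t=1: ready={A,B,C,D,E,G} → run D
t=2: ready={A,B,C,D,E,F,G,H} → run D
t=3: ready={A,B,C,D,E,F,G,H} → run D
t=4: ready={A,B,C,D,E,F,G,H} → run D
t=5: ready={A,B,C,D,E,F,G,H} → run D
t=6: ready={A,B,C,D,E,F,G,H} → run D
t=7: ready={A,B,C,D,E,F,G,H} → run D
t=8: ready={A,B,C,E,F,G,H} → run G
t=9: ready={A,B,C,E,F,G,H} → run G
t=10: ready={A,B,C,E,F,G,H} → run G
t=11: ready={A,B,C,E,F,G,H} → run G
t=12: ready={A,B,C,E,F,H} → run H
t=13: ready={A,B,C,E,F,H} → run H
t=14: ready={A,B,C,E,F,H} → run H
t=15: ready={A,B,C,E,F} → run F
t=16: ready={A,B,C,E,F} → run F
t=17: ready={A,B,C,E,F} → run F
t=18: ready={A,B,C,E,F} → run F
t=19: ready={A,B,C,E,F} → run F
t=20: ready={A,B,C,E,F} → run F
t=21: ready={A,B,C,E,F} → run F
t=22: ready={A,B,C,E} → run A
t=23: ready={A,B,C,E} → run A
t=24: ready={A,B,C,E} → run A
t=25: ready={A,B,C,E} → run A
t=26: ready={B,C,E} → run B
t=27: ready={B,C,E} → run B
t=28: ready={B,C,E} → run B
t=29: ready={C,E} → run E
t=30: ready={C,E} → run E
t=31: ready={C,E} → run E
t=32: ready={C,E} → run E
t=33: ready={C,E} → run E
t=34: ready={C,E} → run E
t=35: ready={C,E} → run E
t=36: ready={C,E} → run E
t=37: ready={C} → run C
t=38: ready={C} → run C
t=39: ready={C} → run C
t=40: ready={C} → run C
t=41: ready={C} → run C
t=42: (idle)
t=43: (idle)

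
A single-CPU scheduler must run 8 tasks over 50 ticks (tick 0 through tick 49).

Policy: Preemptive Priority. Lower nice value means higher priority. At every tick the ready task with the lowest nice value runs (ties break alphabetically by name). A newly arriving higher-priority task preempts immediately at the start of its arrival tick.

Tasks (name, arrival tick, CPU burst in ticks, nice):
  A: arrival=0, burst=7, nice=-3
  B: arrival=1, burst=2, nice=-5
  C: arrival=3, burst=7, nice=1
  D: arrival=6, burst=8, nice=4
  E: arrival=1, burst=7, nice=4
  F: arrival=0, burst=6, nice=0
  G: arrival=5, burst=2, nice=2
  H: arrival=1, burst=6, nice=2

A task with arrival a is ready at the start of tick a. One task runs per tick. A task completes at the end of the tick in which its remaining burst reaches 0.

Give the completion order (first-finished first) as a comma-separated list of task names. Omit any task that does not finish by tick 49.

completion order = B, A, F, C, G, H, D, E

t=0: ready={A,F} → run A
t=1: ready={A,B,E,F,H} → run B
t=2: ready={A,B,E,F,H} → run B
t=3: ready={A,C,E,F,H} → run A
t=4: ready={A,C,E,F,H} → run A
t=5: ready={A,C,E,F,G,H} → run A
t=6: ready={A,C,D,E,F,G,H} → run A
t=7: ready={A,C,D,E,F,G,H} → run A
t=8: ready={A,C,D,E,F,G,H} → run A
t=9: ready={C,D,E,F,G,H} → run F
t=10: ready={C,D,E,F,G,H} → run F
t=11: ready={C,D,E,F,G,H} → run F
t=12: ready={C,D,E,F,G,H} → run F
t=13: ready={C,D,E,F,G,H} → run F
t=14: ready={C,D,E,F,G,H} → run F
t=15: ready={C,D,E,G,H} → run C
t=16: ready={C,D,E,G,H} → run C
t=17: ready={C,D,E,G,H} → run C
t=18: ready={C,D,E,G,H} → run C
t=19: ready={C,D,E,G,H} → run C
t=20: ready={C,D,E,G,H} → run C
t=21: ready={C,D,E,G,H} → run C
t=22: ready={D,E,G,H} → run G
t=23: ready={D,E,G,H} → run G
t=24: ready={D,E,H} → run H
t=25: ready={D,E,H} → run H
t=26: ready={D,E,H} → run H
t=27: ready={D,E,H} → run H
t=28: ready={D,E,H} → run H
t=29: ready={D,E,H} → run H
t=30: ready={D,E} → run D
t=31: ready={D,E} → run D
t=32: ready={D,E} → run D
t=33: ready={D,E} → run D
t=34: ready={D,E} → run D
t=35: ready={D,E} → run D
t=36: ready={D,E} → run D
t=37: ready={D,E} → run D
t=38: ready={E} → run E
t=39: ready={E} → run E
t=40: ready={E} → run E
t=41: ready={E} → run E
t=42: ready={E} → run E
t=43: ready={E} → run E
t=44: ready={E} → run E
t=45: (idle)
t=46: (idle)
t=47: (idle)
t=48: (idle)
t=49: (idle)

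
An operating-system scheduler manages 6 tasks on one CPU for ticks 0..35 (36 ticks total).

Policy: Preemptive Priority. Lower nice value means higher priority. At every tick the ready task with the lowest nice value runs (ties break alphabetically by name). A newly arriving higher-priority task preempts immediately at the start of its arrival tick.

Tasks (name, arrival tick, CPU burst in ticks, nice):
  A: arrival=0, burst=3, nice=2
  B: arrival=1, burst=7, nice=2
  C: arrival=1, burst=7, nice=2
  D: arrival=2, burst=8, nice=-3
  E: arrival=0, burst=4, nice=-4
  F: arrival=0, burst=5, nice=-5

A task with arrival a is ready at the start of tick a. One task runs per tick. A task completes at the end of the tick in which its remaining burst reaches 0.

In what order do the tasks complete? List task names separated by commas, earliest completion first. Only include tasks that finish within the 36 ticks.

completion order = F, E, D, A, B, C

t=0: ready={A,E,F} → run F
t=1: ready={A,B,C,E,F} → run F
t=2: ready={A,B,C,D,E,F} → run F
t=3: ready={A,B,C,D,E,F} → run F
t=4: ready={A,B,C,D,E,F} → run F
t=5: ready={A,B,C,D,E} → run E
t=6: ready={A,B,C,D,E} → run E
t=7: ready={A,B,C,D,E} → run E
t=8: ready={A,B,C,D,E} → run E
t=9: ready={A,B,C,D} → run D
t=10: ready={A,B,C,D} → run D
t=11: ready={A,B,C,D} → run D
t=12: ready={A,B,C,D} → run D
t=13: ready={A,B,C,D} → run D
t=14: ready={A,B,C,D} → run D
t=15: ready={A,B,C,D} → run D
t=16: ready={A,B,C,D} → run D
t=17: ready={A,B,C} → run A
t=18: ready={A,B,C} → run A
t=19: ready={A,B,C} → run A
t=20: ready={B,C} → run B
t=21: ready={B,C} → run B
t=22: ready={B,C} → run B
t=23: ready={B,C} → run B
t=24: ready={B,C} → run B
t=25: ready={B,C} → run B
t=26: ready={B,C} → run B
t=27: ready={C} → run C
t=28: ready={C} → run C
t=29: ready={C} → run C
t=30: ready={C} → run C
t=31: ready={C} → run C
t=32: ready={C} → run C
t=33: ready={C} → run C
t=34: (idle)
t=35: (idle)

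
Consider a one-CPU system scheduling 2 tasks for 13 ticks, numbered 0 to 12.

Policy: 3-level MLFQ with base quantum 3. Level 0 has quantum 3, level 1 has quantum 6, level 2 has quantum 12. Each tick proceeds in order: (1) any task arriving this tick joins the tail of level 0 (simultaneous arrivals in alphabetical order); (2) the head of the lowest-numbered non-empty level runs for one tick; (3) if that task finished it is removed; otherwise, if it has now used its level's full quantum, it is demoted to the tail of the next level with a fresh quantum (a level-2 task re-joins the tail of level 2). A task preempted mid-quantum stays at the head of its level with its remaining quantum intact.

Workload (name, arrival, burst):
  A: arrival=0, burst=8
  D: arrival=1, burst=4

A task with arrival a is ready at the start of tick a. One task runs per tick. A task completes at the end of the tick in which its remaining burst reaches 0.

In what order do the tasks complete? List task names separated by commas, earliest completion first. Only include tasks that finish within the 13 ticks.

t=0: L0/L1/L2 = A/-/- → run A
t=1: L0/L1/L2 = AD/-/- → run A
t=2: L0/L1/L2 = AD/-/- → run A
t=3: L0/L1/L2 = D/A/- → run D
t=4: L0/L1/L2 = D/A/- → run D
t=5: L0/L1/L2 = D/A/- → run D
t=6: L0/L1/L2 = -/AD/- → run A
t=7: L0/L1/L2 = -/AD/- → run A
t=8: L0/L1/L2 = -/AD/- → run A
t=9: L0/L1/L2 = -/AD/- → run A
t=10: L0/L1/L2 = -/AD/- → run A
t=11: L0/L1/L2 = -/D/- → run D
t=12: (idle)

completion order = A, D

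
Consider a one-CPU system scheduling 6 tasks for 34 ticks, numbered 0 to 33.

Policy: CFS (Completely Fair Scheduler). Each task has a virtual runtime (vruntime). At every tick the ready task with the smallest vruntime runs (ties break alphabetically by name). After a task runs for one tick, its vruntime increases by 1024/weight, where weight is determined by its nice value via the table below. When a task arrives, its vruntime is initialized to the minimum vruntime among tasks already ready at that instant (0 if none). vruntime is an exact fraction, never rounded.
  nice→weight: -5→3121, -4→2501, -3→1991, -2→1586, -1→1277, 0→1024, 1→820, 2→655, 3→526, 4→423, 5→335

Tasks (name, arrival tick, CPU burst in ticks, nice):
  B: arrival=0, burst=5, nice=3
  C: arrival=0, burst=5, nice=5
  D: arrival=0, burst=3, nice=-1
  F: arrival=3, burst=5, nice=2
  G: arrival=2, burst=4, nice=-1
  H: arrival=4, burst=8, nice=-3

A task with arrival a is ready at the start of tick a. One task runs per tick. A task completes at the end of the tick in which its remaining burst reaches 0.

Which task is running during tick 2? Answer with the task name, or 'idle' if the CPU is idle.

running at tick 2 = D

t=0: vr[B=0 C=0 D=0] → run B
t=1: vr[B=512/263 C=0 D=0] → run C
t=2: vr[B=512/263 C=1024/335 D=0 G=0] → run D
t=3: vr[B=512/263 C=1024/335 D=1024/1277 F=0 G=0] → run F
t=4: vr[B=512/263 C=1024/335 D=1024/1277 F=1024/655 G=0 H=0] → run G
t=5: vr[B=512/263 C=1024/335 D=1024/1277 F=1024/655 G=1024/1277 H=0] → run H
t=6: vr[B=512/263 C=1024/335 D=1024/1277 F=1024/655 G=1024/1277 H=1024/1991] → run H
t=7: vr[B=512/263 C=1024/335 D=1024/1277 F=1024/655 G=1024/1277 H=2048/1991] → run D
t=8: vr[B=512/263 C=1024/335 D=2048/1277 F=1024/655 G=1024/1277 H=2048/1991] → run G
t=9: vr[B=512/263 C=1024/335 D=2048/1277 F=1024/655 G=2048/1277 H=2048/1991] → run H
t=10: vr[B=512/263 C=1024/335 D=2048/1277 F=1024/655 G=2048/1277 H=3072/1991] → run H
t=11: vr[B=512/263 C=1024/335 D=2048/1277 F=1024/655 G=2048/1277 H=4096/1991] → run F
t=12: vr[B=512/263 C=1024/335 D=2048/1277 F=2048/655 G=2048/1277 H=4096/1991] → run D
t=13: vr[B=512/263 C=1024/335 F=2048/655 G=2048/1277 H=4096/1991] → run G
t=14: vr[B=512/263 C=1024/335 F=2048/655 G=3072/1277 H=4096/1991] → run B
t=15: vr[B=1024/263 C=1024/335 F=2048/655 G=3072/1277 H=4096/1991] → run H
t=16: vr[B=1024/263 C=1024/335 F=2048/655 G=3072/1277 H=5120/1991] → run G
t=17: vr[B=1024/263 C=1024/335 F=2048/655 H=5120/1991] → run H
t=18: vr[B=1024/263 C=1024/335 F=2048/655 H=6144/1991] → run C
t=19: vr[B=1024/263 C=2048/335 F=2048/655 H=6144/1991] → run H
t=20: vr[B=1024/263 C=2048/335 F=2048/655 H=7168/1991] → run F
t=21: vr[B=1024/263 C=2048/335 F=3072/655 H=7168/1991] → run H
t=22: vr[B=1024/263 C=2048/335 F=3072/655] → run B
t=23: vr[B=1536/263 C=2048/335 F=3072/655] → run F
t=24: vr[B=1536/263 C=2048/335 F=4096/655] → run B
t=25: vr[B=2048/263 C=2048/335 F=4096/655] → run C
t=26: vr[B=2048/263 C=3072/335 F=4096/655] → run F
t=27: vr[B=2048/263 C=3072/335] → run B
t=28: vr[C=3072/335] → run C
t=29: vr[C=4096/335] → run C
t=30: (idle)
t=31: (idle)
t=32: (idle)
t=33: (idle)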